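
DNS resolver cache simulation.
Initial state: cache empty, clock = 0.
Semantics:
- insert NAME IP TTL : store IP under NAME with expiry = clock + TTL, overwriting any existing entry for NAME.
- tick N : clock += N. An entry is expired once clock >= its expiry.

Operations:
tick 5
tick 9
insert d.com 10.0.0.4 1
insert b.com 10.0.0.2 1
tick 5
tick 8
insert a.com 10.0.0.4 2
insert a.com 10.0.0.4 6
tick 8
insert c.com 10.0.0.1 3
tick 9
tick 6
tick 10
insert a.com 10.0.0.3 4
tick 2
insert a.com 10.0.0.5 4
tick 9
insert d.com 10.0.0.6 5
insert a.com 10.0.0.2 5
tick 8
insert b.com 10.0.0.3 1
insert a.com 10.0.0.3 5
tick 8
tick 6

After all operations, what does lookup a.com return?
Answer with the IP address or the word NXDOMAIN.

Op 1: tick 5 -> clock=5.
Op 2: tick 9 -> clock=14.
Op 3: insert d.com -> 10.0.0.4 (expiry=14+1=15). clock=14
Op 4: insert b.com -> 10.0.0.2 (expiry=14+1=15). clock=14
Op 5: tick 5 -> clock=19. purged={b.com,d.com}
Op 6: tick 8 -> clock=27.
Op 7: insert a.com -> 10.0.0.4 (expiry=27+2=29). clock=27
Op 8: insert a.com -> 10.0.0.4 (expiry=27+6=33). clock=27
Op 9: tick 8 -> clock=35. purged={a.com}
Op 10: insert c.com -> 10.0.0.1 (expiry=35+3=38). clock=35
Op 11: tick 9 -> clock=44. purged={c.com}
Op 12: tick 6 -> clock=50.
Op 13: tick 10 -> clock=60.
Op 14: insert a.com -> 10.0.0.3 (expiry=60+4=64). clock=60
Op 15: tick 2 -> clock=62.
Op 16: insert a.com -> 10.0.0.5 (expiry=62+4=66). clock=62
Op 17: tick 9 -> clock=71. purged={a.com}
Op 18: insert d.com -> 10.0.0.6 (expiry=71+5=76). clock=71
Op 19: insert a.com -> 10.0.0.2 (expiry=71+5=76). clock=71
Op 20: tick 8 -> clock=79. purged={a.com,d.com}
Op 21: insert b.com -> 10.0.0.3 (expiry=79+1=80). clock=79
Op 22: insert a.com -> 10.0.0.3 (expiry=79+5=84). clock=79
Op 23: tick 8 -> clock=87. purged={a.com,b.com}
Op 24: tick 6 -> clock=93.
lookup a.com: not in cache (expired or never inserted)

Answer: NXDOMAIN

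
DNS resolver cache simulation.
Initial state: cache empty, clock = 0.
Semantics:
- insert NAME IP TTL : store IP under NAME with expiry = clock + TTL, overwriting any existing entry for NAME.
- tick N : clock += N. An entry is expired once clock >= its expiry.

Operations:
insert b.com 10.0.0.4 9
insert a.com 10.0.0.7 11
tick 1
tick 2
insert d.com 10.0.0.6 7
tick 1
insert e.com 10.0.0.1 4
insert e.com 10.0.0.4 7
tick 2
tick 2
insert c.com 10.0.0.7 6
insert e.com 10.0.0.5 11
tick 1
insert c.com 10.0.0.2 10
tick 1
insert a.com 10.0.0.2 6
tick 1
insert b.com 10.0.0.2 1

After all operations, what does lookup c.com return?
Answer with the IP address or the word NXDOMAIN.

Answer: 10.0.0.2

Derivation:
Op 1: insert b.com -> 10.0.0.4 (expiry=0+9=9). clock=0
Op 2: insert a.com -> 10.0.0.7 (expiry=0+11=11). clock=0
Op 3: tick 1 -> clock=1.
Op 4: tick 2 -> clock=3.
Op 5: insert d.com -> 10.0.0.6 (expiry=3+7=10). clock=3
Op 6: tick 1 -> clock=4.
Op 7: insert e.com -> 10.0.0.1 (expiry=4+4=8). clock=4
Op 8: insert e.com -> 10.0.0.4 (expiry=4+7=11). clock=4
Op 9: tick 2 -> clock=6.
Op 10: tick 2 -> clock=8.
Op 11: insert c.com -> 10.0.0.7 (expiry=8+6=14). clock=8
Op 12: insert e.com -> 10.0.0.5 (expiry=8+11=19). clock=8
Op 13: tick 1 -> clock=9. purged={b.com}
Op 14: insert c.com -> 10.0.0.2 (expiry=9+10=19). clock=9
Op 15: tick 1 -> clock=10. purged={d.com}
Op 16: insert a.com -> 10.0.0.2 (expiry=10+6=16). clock=10
Op 17: tick 1 -> clock=11.
Op 18: insert b.com -> 10.0.0.2 (expiry=11+1=12). clock=11
lookup c.com: present, ip=10.0.0.2 expiry=19 > clock=11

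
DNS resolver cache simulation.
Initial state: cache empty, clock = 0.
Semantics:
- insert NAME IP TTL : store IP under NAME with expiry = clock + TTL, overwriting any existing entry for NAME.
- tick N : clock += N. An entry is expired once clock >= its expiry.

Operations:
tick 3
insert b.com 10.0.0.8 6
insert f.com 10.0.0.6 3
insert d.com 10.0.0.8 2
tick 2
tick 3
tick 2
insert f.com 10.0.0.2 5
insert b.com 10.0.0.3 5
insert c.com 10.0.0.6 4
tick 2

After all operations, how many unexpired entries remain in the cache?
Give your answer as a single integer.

Op 1: tick 3 -> clock=3.
Op 2: insert b.com -> 10.0.0.8 (expiry=3+6=9). clock=3
Op 3: insert f.com -> 10.0.0.6 (expiry=3+3=6). clock=3
Op 4: insert d.com -> 10.0.0.8 (expiry=3+2=5). clock=3
Op 5: tick 2 -> clock=5. purged={d.com}
Op 6: tick 3 -> clock=8. purged={f.com}
Op 7: tick 2 -> clock=10. purged={b.com}
Op 8: insert f.com -> 10.0.0.2 (expiry=10+5=15). clock=10
Op 9: insert b.com -> 10.0.0.3 (expiry=10+5=15). clock=10
Op 10: insert c.com -> 10.0.0.6 (expiry=10+4=14). clock=10
Op 11: tick 2 -> clock=12.
Final cache (unexpired): {b.com,c.com,f.com} -> size=3

Answer: 3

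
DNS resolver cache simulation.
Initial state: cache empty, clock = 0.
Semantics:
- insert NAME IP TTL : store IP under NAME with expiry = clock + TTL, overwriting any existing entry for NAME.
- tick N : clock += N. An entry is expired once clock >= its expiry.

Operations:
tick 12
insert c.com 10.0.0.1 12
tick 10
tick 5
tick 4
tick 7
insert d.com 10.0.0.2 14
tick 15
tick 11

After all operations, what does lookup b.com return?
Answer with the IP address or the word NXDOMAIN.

Answer: NXDOMAIN

Derivation:
Op 1: tick 12 -> clock=12.
Op 2: insert c.com -> 10.0.0.1 (expiry=12+12=24). clock=12
Op 3: tick 10 -> clock=22.
Op 4: tick 5 -> clock=27. purged={c.com}
Op 5: tick 4 -> clock=31.
Op 6: tick 7 -> clock=38.
Op 7: insert d.com -> 10.0.0.2 (expiry=38+14=52). clock=38
Op 8: tick 15 -> clock=53. purged={d.com}
Op 9: tick 11 -> clock=64.
lookup b.com: not in cache (expired or never inserted)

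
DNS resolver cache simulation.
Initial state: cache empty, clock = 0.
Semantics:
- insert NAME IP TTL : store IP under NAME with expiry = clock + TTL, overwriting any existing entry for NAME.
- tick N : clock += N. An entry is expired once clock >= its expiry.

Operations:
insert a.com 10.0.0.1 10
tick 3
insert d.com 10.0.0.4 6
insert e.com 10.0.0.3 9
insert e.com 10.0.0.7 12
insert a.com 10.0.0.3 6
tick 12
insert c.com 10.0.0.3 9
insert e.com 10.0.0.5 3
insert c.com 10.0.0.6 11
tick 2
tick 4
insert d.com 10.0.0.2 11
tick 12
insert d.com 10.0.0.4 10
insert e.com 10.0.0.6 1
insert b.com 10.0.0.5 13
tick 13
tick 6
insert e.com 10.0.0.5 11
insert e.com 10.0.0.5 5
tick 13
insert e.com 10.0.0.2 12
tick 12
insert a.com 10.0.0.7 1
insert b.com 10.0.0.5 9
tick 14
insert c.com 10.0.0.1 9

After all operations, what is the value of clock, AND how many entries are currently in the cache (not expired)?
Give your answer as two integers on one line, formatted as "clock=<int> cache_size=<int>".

Answer: clock=91 cache_size=1

Derivation:
Op 1: insert a.com -> 10.0.0.1 (expiry=0+10=10). clock=0
Op 2: tick 3 -> clock=3.
Op 3: insert d.com -> 10.0.0.4 (expiry=3+6=9). clock=3
Op 4: insert e.com -> 10.0.0.3 (expiry=3+9=12). clock=3
Op 5: insert e.com -> 10.0.0.7 (expiry=3+12=15). clock=3
Op 6: insert a.com -> 10.0.0.3 (expiry=3+6=9). clock=3
Op 7: tick 12 -> clock=15. purged={a.com,d.com,e.com}
Op 8: insert c.com -> 10.0.0.3 (expiry=15+9=24). clock=15
Op 9: insert e.com -> 10.0.0.5 (expiry=15+3=18). clock=15
Op 10: insert c.com -> 10.0.0.6 (expiry=15+11=26). clock=15
Op 11: tick 2 -> clock=17.
Op 12: tick 4 -> clock=21. purged={e.com}
Op 13: insert d.com -> 10.0.0.2 (expiry=21+11=32). clock=21
Op 14: tick 12 -> clock=33. purged={c.com,d.com}
Op 15: insert d.com -> 10.0.0.4 (expiry=33+10=43). clock=33
Op 16: insert e.com -> 10.0.0.6 (expiry=33+1=34). clock=33
Op 17: insert b.com -> 10.0.0.5 (expiry=33+13=46). clock=33
Op 18: tick 13 -> clock=46. purged={b.com,d.com,e.com}
Op 19: tick 6 -> clock=52.
Op 20: insert e.com -> 10.0.0.5 (expiry=52+11=63). clock=52
Op 21: insert e.com -> 10.0.0.5 (expiry=52+5=57). clock=52
Op 22: tick 13 -> clock=65. purged={e.com}
Op 23: insert e.com -> 10.0.0.2 (expiry=65+12=77). clock=65
Op 24: tick 12 -> clock=77. purged={e.com}
Op 25: insert a.com -> 10.0.0.7 (expiry=77+1=78). clock=77
Op 26: insert b.com -> 10.0.0.5 (expiry=77+9=86). clock=77
Op 27: tick 14 -> clock=91. purged={a.com,b.com}
Op 28: insert c.com -> 10.0.0.1 (expiry=91+9=100). clock=91
Final clock = 91
Final cache (unexpired): {c.com} -> size=1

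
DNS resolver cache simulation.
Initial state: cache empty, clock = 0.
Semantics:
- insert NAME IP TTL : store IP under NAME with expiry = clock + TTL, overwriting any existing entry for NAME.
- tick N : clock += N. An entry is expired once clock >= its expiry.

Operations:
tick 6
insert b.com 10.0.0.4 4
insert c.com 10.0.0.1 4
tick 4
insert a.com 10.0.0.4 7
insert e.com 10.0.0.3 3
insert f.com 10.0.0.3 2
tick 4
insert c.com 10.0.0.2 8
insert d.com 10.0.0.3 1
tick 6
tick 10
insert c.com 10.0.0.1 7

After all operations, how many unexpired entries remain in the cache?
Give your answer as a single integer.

Answer: 1

Derivation:
Op 1: tick 6 -> clock=6.
Op 2: insert b.com -> 10.0.0.4 (expiry=6+4=10). clock=6
Op 3: insert c.com -> 10.0.0.1 (expiry=6+4=10). clock=6
Op 4: tick 4 -> clock=10. purged={b.com,c.com}
Op 5: insert a.com -> 10.0.0.4 (expiry=10+7=17). clock=10
Op 6: insert e.com -> 10.0.0.3 (expiry=10+3=13). clock=10
Op 7: insert f.com -> 10.0.0.3 (expiry=10+2=12). clock=10
Op 8: tick 4 -> clock=14. purged={e.com,f.com}
Op 9: insert c.com -> 10.0.0.2 (expiry=14+8=22). clock=14
Op 10: insert d.com -> 10.0.0.3 (expiry=14+1=15). clock=14
Op 11: tick 6 -> clock=20. purged={a.com,d.com}
Op 12: tick 10 -> clock=30. purged={c.com}
Op 13: insert c.com -> 10.0.0.1 (expiry=30+7=37). clock=30
Final cache (unexpired): {c.com} -> size=1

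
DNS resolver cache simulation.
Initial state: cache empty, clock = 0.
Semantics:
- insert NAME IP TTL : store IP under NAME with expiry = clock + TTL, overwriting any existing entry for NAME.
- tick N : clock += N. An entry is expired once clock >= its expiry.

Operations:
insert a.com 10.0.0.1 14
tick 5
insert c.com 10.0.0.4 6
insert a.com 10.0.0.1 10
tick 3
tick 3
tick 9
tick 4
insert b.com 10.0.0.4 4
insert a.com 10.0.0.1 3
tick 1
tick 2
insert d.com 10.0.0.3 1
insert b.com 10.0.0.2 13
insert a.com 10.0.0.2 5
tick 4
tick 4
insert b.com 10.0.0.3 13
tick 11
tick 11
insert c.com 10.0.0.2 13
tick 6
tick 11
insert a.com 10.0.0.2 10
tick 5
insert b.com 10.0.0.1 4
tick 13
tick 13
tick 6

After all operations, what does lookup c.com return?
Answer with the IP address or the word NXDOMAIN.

Answer: NXDOMAIN

Derivation:
Op 1: insert a.com -> 10.0.0.1 (expiry=0+14=14). clock=0
Op 2: tick 5 -> clock=5.
Op 3: insert c.com -> 10.0.0.4 (expiry=5+6=11). clock=5
Op 4: insert a.com -> 10.0.0.1 (expiry=5+10=15). clock=5
Op 5: tick 3 -> clock=8.
Op 6: tick 3 -> clock=11. purged={c.com}
Op 7: tick 9 -> clock=20. purged={a.com}
Op 8: tick 4 -> clock=24.
Op 9: insert b.com -> 10.0.0.4 (expiry=24+4=28). clock=24
Op 10: insert a.com -> 10.0.0.1 (expiry=24+3=27). clock=24
Op 11: tick 1 -> clock=25.
Op 12: tick 2 -> clock=27. purged={a.com}
Op 13: insert d.com -> 10.0.0.3 (expiry=27+1=28). clock=27
Op 14: insert b.com -> 10.0.0.2 (expiry=27+13=40). clock=27
Op 15: insert a.com -> 10.0.0.2 (expiry=27+5=32). clock=27
Op 16: tick 4 -> clock=31. purged={d.com}
Op 17: tick 4 -> clock=35. purged={a.com}
Op 18: insert b.com -> 10.0.0.3 (expiry=35+13=48). clock=35
Op 19: tick 11 -> clock=46.
Op 20: tick 11 -> clock=57. purged={b.com}
Op 21: insert c.com -> 10.0.0.2 (expiry=57+13=70). clock=57
Op 22: tick 6 -> clock=63.
Op 23: tick 11 -> clock=74. purged={c.com}
Op 24: insert a.com -> 10.0.0.2 (expiry=74+10=84). clock=74
Op 25: tick 5 -> clock=79.
Op 26: insert b.com -> 10.0.0.1 (expiry=79+4=83). clock=79
Op 27: tick 13 -> clock=92. purged={a.com,b.com}
Op 28: tick 13 -> clock=105.
Op 29: tick 6 -> clock=111.
lookup c.com: not in cache (expired or never inserted)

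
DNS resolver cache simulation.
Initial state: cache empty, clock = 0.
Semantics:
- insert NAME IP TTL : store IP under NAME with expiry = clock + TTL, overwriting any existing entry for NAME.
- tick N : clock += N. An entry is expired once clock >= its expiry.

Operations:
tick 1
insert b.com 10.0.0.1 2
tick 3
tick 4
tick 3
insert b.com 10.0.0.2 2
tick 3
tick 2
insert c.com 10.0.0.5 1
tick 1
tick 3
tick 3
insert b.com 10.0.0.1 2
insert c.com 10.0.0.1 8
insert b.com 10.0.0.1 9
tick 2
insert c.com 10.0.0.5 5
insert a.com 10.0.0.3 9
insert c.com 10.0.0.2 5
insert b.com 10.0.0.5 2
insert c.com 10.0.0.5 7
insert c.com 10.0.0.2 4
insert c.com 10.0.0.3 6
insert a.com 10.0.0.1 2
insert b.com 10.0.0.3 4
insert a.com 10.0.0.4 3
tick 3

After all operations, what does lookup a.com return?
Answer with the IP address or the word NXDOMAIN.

Answer: NXDOMAIN

Derivation:
Op 1: tick 1 -> clock=1.
Op 2: insert b.com -> 10.0.0.1 (expiry=1+2=3). clock=1
Op 3: tick 3 -> clock=4. purged={b.com}
Op 4: tick 4 -> clock=8.
Op 5: tick 3 -> clock=11.
Op 6: insert b.com -> 10.0.0.2 (expiry=11+2=13). clock=11
Op 7: tick 3 -> clock=14. purged={b.com}
Op 8: tick 2 -> clock=16.
Op 9: insert c.com -> 10.0.0.5 (expiry=16+1=17). clock=16
Op 10: tick 1 -> clock=17. purged={c.com}
Op 11: tick 3 -> clock=20.
Op 12: tick 3 -> clock=23.
Op 13: insert b.com -> 10.0.0.1 (expiry=23+2=25). clock=23
Op 14: insert c.com -> 10.0.0.1 (expiry=23+8=31). clock=23
Op 15: insert b.com -> 10.0.0.1 (expiry=23+9=32). clock=23
Op 16: tick 2 -> clock=25.
Op 17: insert c.com -> 10.0.0.5 (expiry=25+5=30). clock=25
Op 18: insert a.com -> 10.0.0.3 (expiry=25+9=34). clock=25
Op 19: insert c.com -> 10.0.0.2 (expiry=25+5=30). clock=25
Op 20: insert b.com -> 10.0.0.5 (expiry=25+2=27). clock=25
Op 21: insert c.com -> 10.0.0.5 (expiry=25+7=32). clock=25
Op 22: insert c.com -> 10.0.0.2 (expiry=25+4=29). clock=25
Op 23: insert c.com -> 10.0.0.3 (expiry=25+6=31). clock=25
Op 24: insert a.com -> 10.0.0.1 (expiry=25+2=27). clock=25
Op 25: insert b.com -> 10.0.0.3 (expiry=25+4=29). clock=25
Op 26: insert a.com -> 10.0.0.4 (expiry=25+3=28). clock=25
Op 27: tick 3 -> clock=28. purged={a.com}
lookup a.com: not in cache (expired or never inserted)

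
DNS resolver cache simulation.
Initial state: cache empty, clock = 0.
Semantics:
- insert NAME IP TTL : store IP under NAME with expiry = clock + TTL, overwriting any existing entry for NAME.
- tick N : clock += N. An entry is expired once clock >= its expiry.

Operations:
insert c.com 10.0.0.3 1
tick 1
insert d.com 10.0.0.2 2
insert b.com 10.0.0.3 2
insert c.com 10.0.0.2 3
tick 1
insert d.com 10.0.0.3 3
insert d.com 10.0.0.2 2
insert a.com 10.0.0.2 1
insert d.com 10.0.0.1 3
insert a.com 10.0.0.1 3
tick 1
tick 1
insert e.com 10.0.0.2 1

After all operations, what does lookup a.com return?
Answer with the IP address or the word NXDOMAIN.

Answer: 10.0.0.1

Derivation:
Op 1: insert c.com -> 10.0.0.3 (expiry=0+1=1). clock=0
Op 2: tick 1 -> clock=1. purged={c.com}
Op 3: insert d.com -> 10.0.0.2 (expiry=1+2=3). clock=1
Op 4: insert b.com -> 10.0.0.3 (expiry=1+2=3). clock=1
Op 5: insert c.com -> 10.0.0.2 (expiry=1+3=4). clock=1
Op 6: tick 1 -> clock=2.
Op 7: insert d.com -> 10.0.0.3 (expiry=2+3=5). clock=2
Op 8: insert d.com -> 10.0.0.2 (expiry=2+2=4). clock=2
Op 9: insert a.com -> 10.0.0.2 (expiry=2+1=3). clock=2
Op 10: insert d.com -> 10.0.0.1 (expiry=2+3=5). clock=2
Op 11: insert a.com -> 10.0.0.1 (expiry=2+3=5). clock=2
Op 12: tick 1 -> clock=3. purged={b.com}
Op 13: tick 1 -> clock=4. purged={c.com}
Op 14: insert e.com -> 10.0.0.2 (expiry=4+1=5). clock=4
lookup a.com: present, ip=10.0.0.1 expiry=5 > clock=4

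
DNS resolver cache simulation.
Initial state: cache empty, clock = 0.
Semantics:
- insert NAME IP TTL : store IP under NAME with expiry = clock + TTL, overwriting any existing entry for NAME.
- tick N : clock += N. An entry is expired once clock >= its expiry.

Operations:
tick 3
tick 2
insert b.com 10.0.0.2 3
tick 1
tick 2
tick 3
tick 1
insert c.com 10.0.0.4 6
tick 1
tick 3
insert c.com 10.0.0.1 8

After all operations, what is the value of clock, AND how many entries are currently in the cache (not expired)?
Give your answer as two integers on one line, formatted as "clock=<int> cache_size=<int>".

Op 1: tick 3 -> clock=3.
Op 2: tick 2 -> clock=5.
Op 3: insert b.com -> 10.0.0.2 (expiry=5+3=8). clock=5
Op 4: tick 1 -> clock=6.
Op 5: tick 2 -> clock=8. purged={b.com}
Op 6: tick 3 -> clock=11.
Op 7: tick 1 -> clock=12.
Op 8: insert c.com -> 10.0.0.4 (expiry=12+6=18). clock=12
Op 9: tick 1 -> clock=13.
Op 10: tick 3 -> clock=16.
Op 11: insert c.com -> 10.0.0.1 (expiry=16+8=24). clock=16
Final clock = 16
Final cache (unexpired): {c.com} -> size=1

Answer: clock=16 cache_size=1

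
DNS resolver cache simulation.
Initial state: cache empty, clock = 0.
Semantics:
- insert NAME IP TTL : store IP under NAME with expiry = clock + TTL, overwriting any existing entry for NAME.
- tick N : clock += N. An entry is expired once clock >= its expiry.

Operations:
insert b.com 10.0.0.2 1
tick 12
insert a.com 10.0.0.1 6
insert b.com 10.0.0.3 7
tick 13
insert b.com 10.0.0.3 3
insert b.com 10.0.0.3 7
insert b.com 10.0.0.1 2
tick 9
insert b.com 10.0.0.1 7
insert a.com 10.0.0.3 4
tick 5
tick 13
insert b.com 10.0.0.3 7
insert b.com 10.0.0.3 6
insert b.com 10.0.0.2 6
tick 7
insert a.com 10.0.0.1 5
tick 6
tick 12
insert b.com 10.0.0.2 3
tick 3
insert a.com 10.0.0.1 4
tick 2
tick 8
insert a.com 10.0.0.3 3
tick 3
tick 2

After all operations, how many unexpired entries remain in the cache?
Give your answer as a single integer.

Op 1: insert b.com -> 10.0.0.2 (expiry=0+1=1). clock=0
Op 2: tick 12 -> clock=12. purged={b.com}
Op 3: insert a.com -> 10.0.0.1 (expiry=12+6=18). clock=12
Op 4: insert b.com -> 10.0.0.3 (expiry=12+7=19). clock=12
Op 5: tick 13 -> clock=25. purged={a.com,b.com}
Op 6: insert b.com -> 10.0.0.3 (expiry=25+3=28). clock=25
Op 7: insert b.com -> 10.0.0.3 (expiry=25+7=32). clock=25
Op 8: insert b.com -> 10.0.0.1 (expiry=25+2=27). clock=25
Op 9: tick 9 -> clock=34. purged={b.com}
Op 10: insert b.com -> 10.0.0.1 (expiry=34+7=41). clock=34
Op 11: insert a.com -> 10.0.0.3 (expiry=34+4=38). clock=34
Op 12: tick 5 -> clock=39. purged={a.com}
Op 13: tick 13 -> clock=52. purged={b.com}
Op 14: insert b.com -> 10.0.0.3 (expiry=52+7=59). clock=52
Op 15: insert b.com -> 10.0.0.3 (expiry=52+6=58). clock=52
Op 16: insert b.com -> 10.0.0.2 (expiry=52+6=58). clock=52
Op 17: tick 7 -> clock=59. purged={b.com}
Op 18: insert a.com -> 10.0.0.1 (expiry=59+5=64). clock=59
Op 19: tick 6 -> clock=65. purged={a.com}
Op 20: tick 12 -> clock=77.
Op 21: insert b.com -> 10.0.0.2 (expiry=77+3=80). clock=77
Op 22: tick 3 -> clock=80. purged={b.com}
Op 23: insert a.com -> 10.0.0.1 (expiry=80+4=84). clock=80
Op 24: tick 2 -> clock=82.
Op 25: tick 8 -> clock=90. purged={a.com}
Op 26: insert a.com -> 10.0.0.3 (expiry=90+3=93). clock=90
Op 27: tick 3 -> clock=93. purged={a.com}
Op 28: tick 2 -> clock=95.
Final cache (unexpired): {} -> size=0

Answer: 0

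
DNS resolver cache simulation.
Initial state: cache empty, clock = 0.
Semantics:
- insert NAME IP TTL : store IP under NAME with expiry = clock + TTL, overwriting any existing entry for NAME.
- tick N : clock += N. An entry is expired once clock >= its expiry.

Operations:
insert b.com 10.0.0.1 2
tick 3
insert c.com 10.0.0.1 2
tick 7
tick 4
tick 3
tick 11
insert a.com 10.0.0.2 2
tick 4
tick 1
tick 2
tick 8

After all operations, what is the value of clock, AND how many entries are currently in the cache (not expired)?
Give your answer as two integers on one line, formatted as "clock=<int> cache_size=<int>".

Answer: clock=43 cache_size=0

Derivation:
Op 1: insert b.com -> 10.0.0.1 (expiry=0+2=2). clock=0
Op 2: tick 3 -> clock=3. purged={b.com}
Op 3: insert c.com -> 10.0.0.1 (expiry=3+2=5). clock=3
Op 4: tick 7 -> clock=10. purged={c.com}
Op 5: tick 4 -> clock=14.
Op 6: tick 3 -> clock=17.
Op 7: tick 11 -> clock=28.
Op 8: insert a.com -> 10.0.0.2 (expiry=28+2=30). clock=28
Op 9: tick 4 -> clock=32. purged={a.com}
Op 10: tick 1 -> clock=33.
Op 11: tick 2 -> clock=35.
Op 12: tick 8 -> clock=43.
Final clock = 43
Final cache (unexpired): {} -> size=0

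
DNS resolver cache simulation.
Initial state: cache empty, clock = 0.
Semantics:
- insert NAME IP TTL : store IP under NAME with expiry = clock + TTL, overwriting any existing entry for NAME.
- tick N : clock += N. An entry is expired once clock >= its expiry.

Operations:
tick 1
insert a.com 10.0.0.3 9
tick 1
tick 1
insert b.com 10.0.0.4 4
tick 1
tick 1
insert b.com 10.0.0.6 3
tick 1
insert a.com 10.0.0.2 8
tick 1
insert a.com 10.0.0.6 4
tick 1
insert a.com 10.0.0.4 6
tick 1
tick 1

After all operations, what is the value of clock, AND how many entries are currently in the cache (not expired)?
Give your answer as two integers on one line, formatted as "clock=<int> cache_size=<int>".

Op 1: tick 1 -> clock=1.
Op 2: insert a.com -> 10.0.0.3 (expiry=1+9=10). clock=1
Op 3: tick 1 -> clock=2.
Op 4: tick 1 -> clock=3.
Op 5: insert b.com -> 10.0.0.4 (expiry=3+4=7). clock=3
Op 6: tick 1 -> clock=4.
Op 7: tick 1 -> clock=5.
Op 8: insert b.com -> 10.0.0.6 (expiry=5+3=8). clock=5
Op 9: tick 1 -> clock=6.
Op 10: insert a.com -> 10.0.0.2 (expiry=6+8=14). clock=6
Op 11: tick 1 -> clock=7.
Op 12: insert a.com -> 10.0.0.6 (expiry=7+4=11). clock=7
Op 13: tick 1 -> clock=8. purged={b.com}
Op 14: insert a.com -> 10.0.0.4 (expiry=8+6=14). clock=8
Op 15: tick 1 -> clock=9.
Op 16: tick 1 -> clock=10.
Final clock = 10
Final cache (unexpired): {a.com} -> size=1

Answer: clock=10 cache_size=1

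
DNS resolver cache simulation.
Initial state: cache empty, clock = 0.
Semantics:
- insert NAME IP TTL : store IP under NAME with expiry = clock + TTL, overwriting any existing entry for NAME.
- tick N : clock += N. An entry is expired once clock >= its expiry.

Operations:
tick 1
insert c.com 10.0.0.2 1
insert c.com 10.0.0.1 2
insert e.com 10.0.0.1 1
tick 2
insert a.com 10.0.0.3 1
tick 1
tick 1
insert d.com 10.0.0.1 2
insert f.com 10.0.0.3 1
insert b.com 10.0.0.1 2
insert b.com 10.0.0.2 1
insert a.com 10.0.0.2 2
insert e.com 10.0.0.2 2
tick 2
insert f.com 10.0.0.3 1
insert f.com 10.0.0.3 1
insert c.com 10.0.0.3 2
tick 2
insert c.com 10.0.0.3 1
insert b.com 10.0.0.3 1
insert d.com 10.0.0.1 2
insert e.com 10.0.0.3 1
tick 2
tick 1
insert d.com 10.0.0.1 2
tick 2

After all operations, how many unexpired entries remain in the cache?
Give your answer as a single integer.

Op 1: tick 1 -> clock=1.
Op 2: insert c.com -> 10.0.0.2 (expiry=1+1=2). clock=1
Op 3: insert c.com -> 10.0.0.1 (expiry=1+2=3). clock=1
Op 4: insert e.com -> 10.0.0.1 (expiry=1+1=2). clock=1
Op 5: tick 2 -> clock=3. purged={c.com,e.com}
Op 6: insert a.com -> 10.0.0.3 (expiry=3+1=4). clock=3
Op 7: tick 1 -> clock=4. purged={a.com}
Op 8: tick 1 -> clock=5.
Op 9: insert d.com -> 10.0.0.1 (expiry=5+2=7). clock=5
Op 10: insert f.com -> 10.0.0.3 (expiry=5+1=6). clock=5
Op 11: insert b.com -> 10.0.0.1 (expiry=5+2=7). clock=5
Op 12: insert b.com -> 10.0.0.2 (expiry=5+1=6). clock=5
Op 13: insert a.com -> 10.0.0.2 (expiry=5+2=7). clock=5
Op 14: insert e.com -> 10.0.0.2 (expiry=5+2=7). clock=5
Op 15: tick 2 -> clock=7. purged={a.com,b.com,d.com,e.com,f.com}
Op 16: insert f.com -> 10.0.0.3 (expiry=7+1=8). clock=7
Op 17: insert f.com -> 10.0.0.3 (expiry=7+1=8). clock=7
Op 18: insert c.com -> 10.0.0.3 (expiry=7+2=9). clock=7
Op 19: tick 2 -> clock=9. purged={c.com,f.com}
Op 20: insert c.com -> 10.0.0.3 (expiry=9+1=10). clock=9
Op 21: insert b.com -> 10.0.0.3 (expiry=9+1=10). clock=9
Op 22: insert d.com -> 10.0.0.1 (expiry=9+2=11). clock=9
Op 23: insert e.com -> 10.0.0.3 (expiry=9+1=10). clock=9
Op 24: tick 2 -> clock=11. purged={b.com,c.com,d.com,e.com}
Op 25: tick 1 -> clock=12.
Op 26: insert d.com -> 10.0.0.1 (expiry=12+2=14). clock=12
Op 27: tick 2 -> clock=14. purged={d.com}
Final cache (unexpired): {} -> size=0

Answer: 0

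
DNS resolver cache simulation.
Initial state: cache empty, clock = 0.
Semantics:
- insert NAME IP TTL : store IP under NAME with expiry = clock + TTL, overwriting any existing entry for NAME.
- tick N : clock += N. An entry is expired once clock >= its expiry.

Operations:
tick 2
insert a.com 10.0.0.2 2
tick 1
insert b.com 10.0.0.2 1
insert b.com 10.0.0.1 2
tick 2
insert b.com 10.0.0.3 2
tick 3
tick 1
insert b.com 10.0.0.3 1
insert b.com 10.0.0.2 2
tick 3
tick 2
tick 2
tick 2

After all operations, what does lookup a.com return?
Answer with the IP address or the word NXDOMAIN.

Op 1: tick 2 -> clock=2.
Op 2: insert a.com -> 10.0.0.2 (expiry=2+2=4). clock=2
Op 3: tick 1 -> clock=3.
Op 4: insert b.com -> 10.0.0.2 (expiry=3+1=4). clock=3
Op 5: insert b.com -> 10.0.0.1 (expiry=3+2=5). clock=3
Op 6: tick 2 -> clock=5. purged={a.com,b.com}
Op 7: insert b.com -> 10.0.0.3 (expiry=5+2=7). clock=5
Op 8: tick 3 -> clock=8. purged={b.com}
Op 9: tick 1 -> clock=9.
Op 10: insert b.com -> 10.0.0.3 (expiry=9+1=10). clock=9
Op 11: insert b.com -> 10.0.0.2 (expiry=9+2=11). clock=9
Op 12: tick 3 -> clock=12. purged={b.com}
Op 13: tick 2 -> clock=14.
Op 14: tick 2 -> clock=16.
Op 15: tick 2 -> clock=18.
lookup a.com: not in cache (expired or never inserted)

Answer: NXDOMAIN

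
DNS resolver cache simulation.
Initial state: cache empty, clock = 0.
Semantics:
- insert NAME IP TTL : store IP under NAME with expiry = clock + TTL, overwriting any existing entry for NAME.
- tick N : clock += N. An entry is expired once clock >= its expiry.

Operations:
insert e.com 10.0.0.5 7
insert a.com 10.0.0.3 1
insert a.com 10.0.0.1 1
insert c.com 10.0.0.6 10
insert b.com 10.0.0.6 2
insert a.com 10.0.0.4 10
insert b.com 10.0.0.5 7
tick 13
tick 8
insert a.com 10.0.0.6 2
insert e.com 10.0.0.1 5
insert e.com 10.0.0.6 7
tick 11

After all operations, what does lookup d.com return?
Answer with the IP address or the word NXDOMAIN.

Answer: NXDOMAIN

Derivation:
Op 1: insert e.com -> 10.0.0.5 (expiry=0+7=7). clock=0
Op 2: insert a.com -> 10.0.0.3 (expiry=0+1=1). clock=0
Op 3: insert a.com -> 10.0.0.1 (expiry=0+1=1). clock=0
Op 4: insert c.com -> 10.0.0.6 (expiry=0+10=10). clock=0
Op 5: insert b.com -> 10.0.0.6 (expiry=0+2=2). clock=0
Op 6: insert a.com -> 10.0.0.4 (expiry=0+10=10). clock=0
Op 7: insert b.com -> 10.0.0.5 (expiry=0+7=7). clock=0
Op 8: tick 13 -> clock=13. purged={a.com,b.com,c.com,e.com}
Op 9: tick 8 -> clock=21.
Op 10: insert a.com -> 10.0.0.6 (expiry=21+2=23). clock=21
Op 11: insert e.com -> 10.0.0.1 (expiry=21+5=26). clock=21
Op 12: insert e.com -> 10.0.0.6 (expiry=21+7=28). clock=21
Op 13: tick 11 -> clock=32. purged={a.com,e.com}
lookup d.com: not in cache (expired or never inserted)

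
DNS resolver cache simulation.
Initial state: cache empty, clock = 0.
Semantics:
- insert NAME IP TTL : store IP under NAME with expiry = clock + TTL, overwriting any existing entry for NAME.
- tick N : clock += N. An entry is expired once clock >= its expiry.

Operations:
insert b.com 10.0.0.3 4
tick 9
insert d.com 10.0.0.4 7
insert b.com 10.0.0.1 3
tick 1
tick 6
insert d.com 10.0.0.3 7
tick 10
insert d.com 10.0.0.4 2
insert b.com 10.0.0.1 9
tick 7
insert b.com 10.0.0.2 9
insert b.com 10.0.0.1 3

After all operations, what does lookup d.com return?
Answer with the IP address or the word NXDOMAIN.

Op 1: insert b.com -> 10.0.0.3 (expiry=0+4=4). clock=0
Op 2: tick 9 -> clock=9. purged={b.com}
Op 3: insert d.com -> 10.0.0.4 (expiry=9+7=16). clock=9
Op 4: insert b.com -> 10.0.0.1 (expiry=9+3=12). clock=9
Op 5: tick 1 -> clock=10.
Op 6: tick 6 -> clock=16. purged={b.com,d.com}
Op 7: insert d.com -> 10.0.0.3 (expiry=16+7=23). clock=16
Op 8: tick 10 -> clock=26. purged={d.com}
Op 9: insert d.com -> 10.0.0.4 (expiry=26+2=28). clock=26
Op 10: insert b.com -> 10.0.0.1 (expiry=26+9=35). clock=26
Op 11: tick 7 -> clock=33. purged={d.com}
Op 12: insert b.com -> 10.0.0.2 (expiry=33+9=42). clock=33
Op 13: insert b.com -> 10.0.0.1 (expiry=33+3=36). clock=33
lookup d.com: not in cache (expired or never inserted)

Answer: NXDOMAIN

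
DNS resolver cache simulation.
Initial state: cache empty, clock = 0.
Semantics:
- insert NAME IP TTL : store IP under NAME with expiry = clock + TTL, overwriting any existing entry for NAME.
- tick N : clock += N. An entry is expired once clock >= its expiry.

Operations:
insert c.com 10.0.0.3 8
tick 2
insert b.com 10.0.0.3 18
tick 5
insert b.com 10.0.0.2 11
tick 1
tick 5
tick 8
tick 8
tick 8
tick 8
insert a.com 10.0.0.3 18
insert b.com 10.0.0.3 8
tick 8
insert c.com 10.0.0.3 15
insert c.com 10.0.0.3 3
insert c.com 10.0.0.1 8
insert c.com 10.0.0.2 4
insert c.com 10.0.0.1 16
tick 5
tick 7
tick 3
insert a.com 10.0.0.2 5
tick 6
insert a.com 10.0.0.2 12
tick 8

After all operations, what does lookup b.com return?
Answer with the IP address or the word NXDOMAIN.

Answer: NXDOMAIN

Derivation:
Op 1: insert c.com -> 10.0.0.3 (expiry=0+8=8). clock=0
Op 2: tick 2 -> clock=2.
Op 3: insert b.com -> 10.0.0.3 (expiry=2+18=20). clock=2
Op 4: tick 5 -> clock=7.
Op 5: insert b.com -> 10.0.0.2 (expiry=7+11=18). clock=7
Op 6: tick 1 -> clock=8. purged={c.com}
Op 7: tick 5 -> clock=13.
Op 8: tick 8 -> clock=21. purged={b.com}
Op 9: tick 8 -> clock=29.
Op 10: tick 8 -> clock=37.
Op 11: tick 8 -> clock=45.
Op 12: insert a.com -> 10.0.0.3 (expiry=45+18=63). clock=45
Op 13: insert b.com -> 10.0.0.3 (expiry=45+8=53). clock=45
Op 14: tick 8 -> clock=53. purged={b.com}
Op 15: insert c.com -> 10.0.0.3 (expiry=53+15=68). clock=53
Op 16: insert c.com -> 10.0.0.3 (expiry=53+3=56). clock=53
Op 17: insert c.com -> 10.0.0.1 (expiry=53+8=61). clock=53
Op 18: insert c.com -> 10.0.0.2 (expiry=53+4=57). clock=53
Op 19: insert c.com -> 10.0.0.1 (expiry=53+16=69). clock=53
Op 20: tick 5 -> clock=58.
Op 21: tick 7 -> clock=65. purged={a.com}
Op 22: tick 3 -> clock=68.
Op 23: insert a.com -> 10.0.0.2 (expiry=68+5=73). clock=68
Op 24: tick 6 -> clock=74. purged={a.com,c.com}
Op 25: insert a.com -> 10.0.0.2 (expiry=74+12=86). clock=74
Op 26: tick 8 -> clock=82.
lookup b.com: not in cache (expired or never inserted)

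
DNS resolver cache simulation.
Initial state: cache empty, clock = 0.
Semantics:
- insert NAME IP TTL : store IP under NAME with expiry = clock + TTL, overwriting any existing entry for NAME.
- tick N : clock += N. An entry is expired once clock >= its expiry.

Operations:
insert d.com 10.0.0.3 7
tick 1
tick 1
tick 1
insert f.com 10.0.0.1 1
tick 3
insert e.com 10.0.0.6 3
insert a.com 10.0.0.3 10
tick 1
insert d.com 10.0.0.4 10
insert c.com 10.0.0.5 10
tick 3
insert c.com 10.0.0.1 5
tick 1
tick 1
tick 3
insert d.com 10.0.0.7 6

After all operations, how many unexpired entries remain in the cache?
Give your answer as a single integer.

Answer: 2

Derivation:
Op 1: insert d.com -> 10.0.0.3 (expiry=0+7=7). clock=0
Op 2: tick 1 -> clock=1.
Op 3: tick 1 -> clock=2.
Op 4: tick 1 -> clock=3.
Op 5: insert f.com -> 10.0.0.1 (expiry=3+1=4). clock=3
Op 6: tick 3 -> clock=6. purged={f.com}
Op 7: insert e.com -> 10.0.0.6 (expiry=6+3=9). clock=6
Op 8: insert a.com -> 10.0.0.3 (expiry=6+10=16). clock=6
Op 9: tick 1 -> clock=7. purged={d.com}
Op 10: insert d.com -> 10.0.0.4 (expiry=7+10=17). clock=7
Op 11: insert c.com -> 10.0.0.5 (expiry=7+10=17). clock=7
Op 12: tick 3 -> clock=10. purged={e.com}
Op 13: insert c.com -> 10.0.0.1 (expiry=10+5=15). clock=10
Op 14: tick 1 -> clock=11.
Op 15: tick 1 -> clock=12.
Op 16: tick 3 -> clock=15. purged={c.com}
Op 17: insert d.com -> 10.0.0.7 (expiry=15+6=21). clock=15
Final cache (unexpired): {a.com,d.com} -> size=2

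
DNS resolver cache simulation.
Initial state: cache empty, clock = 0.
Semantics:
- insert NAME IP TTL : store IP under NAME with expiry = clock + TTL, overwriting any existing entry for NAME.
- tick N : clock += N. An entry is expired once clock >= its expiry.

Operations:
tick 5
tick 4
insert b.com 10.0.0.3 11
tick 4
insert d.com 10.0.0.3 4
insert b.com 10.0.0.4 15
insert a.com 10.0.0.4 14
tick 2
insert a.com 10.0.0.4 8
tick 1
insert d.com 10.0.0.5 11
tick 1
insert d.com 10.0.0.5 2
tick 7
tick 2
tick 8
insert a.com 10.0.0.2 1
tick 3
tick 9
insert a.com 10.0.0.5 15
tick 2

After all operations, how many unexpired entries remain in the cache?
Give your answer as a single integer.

Answer: 1

Derivation:
Op 1: tick 5 -> clock=5.
Op 2: tick 4 -> clock=9.
Op 3: insert b.com -> 10.0.0.3 (expiry=9+11=20). clock=9
Op 4: tick 4 -> clock=13.
Op 5: insert d.com -> 10.0.0.3 (expiry=13+4=17). clock=13
Op 6: insert b.com -> 10.0.0.4 (expiry=13+15=28). clock=13
Op 7: insert a.com -> 10.0.0.4 (expiry=13+14=27). clock=13
Op 8: tick 2 -> clock=15.
Op 9: insert a.com -> 10.0.0.4 (expiry=15+8=23). clock=15
Op 10: tick 1 -> clock=16.
Op 11: insert d.com -> 10.0.0.5 (expiry=16+11=27). clock=16
Op 12: tick 1 -> clock=17.
Op 13: insert d.com -> 10.0.0.5 (expiry=17+2=19). clock=17
Op 14: tick 7 -> clock=24. purged={a.com,d.com}
Op 15: tick 2 -> clock=26.
Op 16: tick 8 -> clock=34. purged={b.com}
Op 17: insert a.com -> 10.0.0.2 (expiry=34+1=35). clock=34
Op 18: tick 3 -> clock=37. purged={a.com}
Op 19: tick 9 -> clock=46.
Op 20: insert a.com -> 10.0.0.5 (expiry=46+15=61). clock=46
Op 21: tick 2 -> clock=48.
Final cache (unexpired): {a.com} -> size=1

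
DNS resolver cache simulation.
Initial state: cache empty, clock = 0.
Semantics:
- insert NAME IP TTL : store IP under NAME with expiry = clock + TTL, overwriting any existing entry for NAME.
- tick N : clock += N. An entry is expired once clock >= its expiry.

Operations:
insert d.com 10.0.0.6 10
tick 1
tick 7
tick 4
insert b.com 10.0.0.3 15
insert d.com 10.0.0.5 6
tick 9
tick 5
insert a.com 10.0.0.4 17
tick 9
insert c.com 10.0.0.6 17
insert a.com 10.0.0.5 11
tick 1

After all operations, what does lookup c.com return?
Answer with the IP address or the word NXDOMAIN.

Answer: 10.0.0.6

Derivation:
Op 1: insert d.com -> 10.0.0.6 (expiry=0+10=10). clock=0
Op 2: tick 1 -> clock=1.
Op 3: tick 7 -> clock=8.
Op 4: tick 4 -> clock=12. purged={d.com}
Op 5: insert b.com -> 10.0.0.3 (expiry=12+15=27). clock=12
Op 6: insert d.com -> 10.0.0.5 (expiry=12+6=18). clock=12
Op 7: tick 9 -> clock=21. purged={d.com}
Op 8: tick 5 -> clock=26.
Op 9: insert a.com -> 10.0.0.4 (expiry=26+17=43). clock=26
Op 10: tick 9 -> clock=35. purged={b.com}
Op 11: insert c.com -> 10.0.0.6 (expiry=35+17=52). clock=35
Op 12: insert a.com -> 10.0.0.5 (expiry=35+11=46). clock=35
Op 13: tick 1 -> clock=36.
lookup c.com: present, ip=10.0.0.6 expiry=52 > clock=36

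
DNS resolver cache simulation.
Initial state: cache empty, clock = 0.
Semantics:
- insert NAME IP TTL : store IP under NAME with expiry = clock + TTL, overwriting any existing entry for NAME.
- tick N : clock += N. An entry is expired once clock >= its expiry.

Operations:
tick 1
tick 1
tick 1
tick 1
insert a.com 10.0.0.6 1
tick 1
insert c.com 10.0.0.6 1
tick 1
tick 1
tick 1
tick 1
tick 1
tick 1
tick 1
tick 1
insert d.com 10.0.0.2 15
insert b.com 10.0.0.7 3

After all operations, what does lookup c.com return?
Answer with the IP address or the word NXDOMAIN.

Op 1: tick 1 -> clock=1.
Op 2: tick 1 -> clock=2.
Op 3: tick 1 -> clock=3.
Op 4: tick 1 -> clock=4.
Op 5: insert a.com -> 10.0.0.6 (expiry=4+1=5). clock=4
Op 6: tick 1 -> clock=5. purged={a.com}
Op 7: insert c.com -> 10.0.0.6 (expiry=5+1=6). clock=5
Op 8: tick 1 -> clock=6. purged={c.com}
Op 9: tick 1 -> clock=7.
Op 10: tick 1 -> clock=8.
Op 11: tick 1 -> clock=9.
Op 12: tick 1 -> clock=10.
Op 13: tick 1 -> clock=11.
Op 14: tick 1 -> clock=12.
Op 15: tick 1 -> clock=13.
Op 16: insert d.com -> 10.0.0.2 (expiry=13+15=28). clock=13
Op 17: insert b.com -> 10.0.0.7 (expiry=13+3=16). clock=13
lookup c.com: not in cache (expired or never inserted)

Answer: NXDOMAIN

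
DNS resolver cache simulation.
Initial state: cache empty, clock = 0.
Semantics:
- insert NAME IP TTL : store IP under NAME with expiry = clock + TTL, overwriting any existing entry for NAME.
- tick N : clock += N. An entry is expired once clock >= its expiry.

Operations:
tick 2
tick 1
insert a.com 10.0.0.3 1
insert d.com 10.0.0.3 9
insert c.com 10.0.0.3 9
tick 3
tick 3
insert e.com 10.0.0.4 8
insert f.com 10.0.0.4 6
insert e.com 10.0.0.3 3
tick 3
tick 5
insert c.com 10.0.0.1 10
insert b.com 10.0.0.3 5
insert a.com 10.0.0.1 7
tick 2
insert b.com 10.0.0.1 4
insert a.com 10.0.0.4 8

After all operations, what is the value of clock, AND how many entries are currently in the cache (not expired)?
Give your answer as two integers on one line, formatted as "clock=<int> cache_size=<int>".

Answer: clock=19 cache_size=3

Derivation:
Op 1: tick 2 -> clock=2.
Op 2: tick 1 -> clock=3.
Op 3: insert a.com -> 10.0.0.3 (expiry=3+1=4). clock=3
Op 4: insert d.com -> 10.0.0.3 (expiry=3+9=12). clock=3
Op 5: insert c.com -> 10.0.0.3 (expiry=3+9=12). clock=3
Op 6: tick 3 -> clock=6. purged={a.com}
Op 7: tick 3 -> clock=9.
Op 8: insert e.com -> 10.0.0.4 (expiry=9+8=17). clock=9
Op 9: insert f.com -> 10.0.0.4 (expiry=9+6=15). clock=9
Op 10: insert e.com -> 10.0.0.3 (expiry=9+3=12). clock=9
Op 11: tick 3 -> clock=12. purged={c.com,d.com,e.com}
Op 12: tick 5 -> clock=17. purged={f.com}
Op 13: insert c.com -> 10.0.0.1 (expiry=17+10=27). clock=17
Op 14: insert b.com -> 10.0.0.3 (expiry=17+5=22). clock=17
Op 15: insert a.com -> 10.0.0.1 (expiry=17+7=24). clock=17
Op 16: tick 2 -> clock=19.
Op 17: insert b.com -> 10.0.0.1 (expiry=19+4=23). clock=19
Op 18: insert a.com -> 10.0.0.4 (expiry=19+8=27). clock=19
Final clock = 19
Final cache (unexpired): {a.com,b.com,c.com} -> size=3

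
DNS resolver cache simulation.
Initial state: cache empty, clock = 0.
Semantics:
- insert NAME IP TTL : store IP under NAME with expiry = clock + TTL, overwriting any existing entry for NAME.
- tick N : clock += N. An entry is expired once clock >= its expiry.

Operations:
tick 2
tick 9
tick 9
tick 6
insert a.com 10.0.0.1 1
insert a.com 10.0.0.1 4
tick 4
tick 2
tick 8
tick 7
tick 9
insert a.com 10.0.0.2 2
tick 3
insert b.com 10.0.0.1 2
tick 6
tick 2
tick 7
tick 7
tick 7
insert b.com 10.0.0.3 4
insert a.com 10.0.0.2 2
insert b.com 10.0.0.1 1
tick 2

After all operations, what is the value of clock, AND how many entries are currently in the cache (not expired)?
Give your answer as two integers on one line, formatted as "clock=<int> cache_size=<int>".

Answer: clock=90 cache_size=0

Derivation:
Op 1: tick 2 -> clock=2.
Op 2: tick 9 -> clock=11.
Op 3: tick 9 -> clock=20.
Op 4: tick 6 -> clock=26.
Op 5: insert a.com -> 10.0.0.1 (expiry=26+1=27). clock=26
Op 6: insert a.com -> 10.0.0.1 (expiry=26+4=30). clock=26
Op 7: tick 4 -> clock=30. purged={a.com}
Op 8: tick 2 -> clock=32.
Op 9: tick 8 -> clock=40.
Op 10: tick 7 -> clock=47.
Op 11: tick 9 -> clock=56.
Op 12: insert a.com -> 10.0.0.2 (expiry=56+2=58). clock=56
Op 13: tick 3 -> clock=59. purged={a.com}
Op 14: insert b.com -> 10.0.0.1 (expiry=59+2=61). clock=59
Op 15: tick 6 -> clock=65. purged={b.com}
Op 16: tick 2 -> clock=67.
Op 17: tick 7 -> clock=74.
Op 18: tick 7 -> clock=81.
Op 19: tick 7 -> clock=88.
Op 20: insert b.com -> 10.0.0.3 (expiry=88+4=92). clock=88
Op 21: insert a.com -> 10.0.0.2 (expiry=88+2=90). clock=88
Op 22: insert b.com -> 10.0.0.1 (expiry=88+1=89). clock=88
Op 23: tick 2 -> clock=90. purged={a.com,b.com}
Final clock = 90
Final cache (unexpired): {} -> size=0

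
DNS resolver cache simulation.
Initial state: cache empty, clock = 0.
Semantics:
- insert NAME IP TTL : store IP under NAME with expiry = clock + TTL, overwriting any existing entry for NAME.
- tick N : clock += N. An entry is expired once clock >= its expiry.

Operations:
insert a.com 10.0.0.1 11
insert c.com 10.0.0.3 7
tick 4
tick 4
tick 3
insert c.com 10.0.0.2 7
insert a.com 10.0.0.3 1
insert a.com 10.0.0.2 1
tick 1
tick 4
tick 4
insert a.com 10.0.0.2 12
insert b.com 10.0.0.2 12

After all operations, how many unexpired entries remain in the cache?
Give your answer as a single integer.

Op 1: insert a.com -> 10.0.0.1 (expiry=0+11=11). clock=0
Op 2: insert c.com -> 10.0.0.3 (expiry=0+7=7). clock=0
Op 3: tick 4 -> clock=4.
Op 4: tick 4 -> clock=8. purged={c.com}
Op 5: tick 3 -> clock=11. purged={a.com}
Op 6: insert c.com -> 10.0.0.2 (expiry=11+7=18). clock=11
Op 7: insert a.com -> 10.0.0.3 (expiry=11+1=12). clock=11
Op 8: insert a.com -> 10.0.0.2 (expiry=11+1=12). clock=11
Op 9: tick 1 -> clock=12. purged={a.com}
Op 10: tick 4 -> clock=16.
Op 11: tick 4 -> clock=20. purged={c.com}
Op 12: insert a.com -> 10.0.0.2 (expiry=20+12=32). clock=20
Op 13: insert b.com -> 10.0.0.2 (expiry=20+12=32). clock=20
Final cache (unexpired): {a.com,b.com} -> size=2

Answer: 2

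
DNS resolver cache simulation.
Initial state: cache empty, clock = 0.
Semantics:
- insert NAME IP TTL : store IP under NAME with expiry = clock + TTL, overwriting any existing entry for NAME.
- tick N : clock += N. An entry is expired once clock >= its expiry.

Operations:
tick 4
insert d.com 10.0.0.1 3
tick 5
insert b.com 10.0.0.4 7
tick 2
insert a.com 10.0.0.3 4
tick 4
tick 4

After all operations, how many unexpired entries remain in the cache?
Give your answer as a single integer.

Op 1: tick 4 -> clock=4.
Op 2: insert d.com -> 10.0.0.1 (expiry=4+3=7). clock=4
Op 3: tick 5 -> clock=9. purged={d.com}
Op 4: insert b.com -> 10.0.0.4 (expiry=9+7=16). clock=9
Op 5: tick 2 -> clock=11.
Op 6: insert a.com -> 10.0.0.3 (expiry=11+4=15). clock=11
Op 7: tick 4 -> clock=15. purged={a.com}
Op 8: tick 4 -> clock=19. purged={b.com}
Final cache (unexpired): {} -> size=0

Answer: 0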